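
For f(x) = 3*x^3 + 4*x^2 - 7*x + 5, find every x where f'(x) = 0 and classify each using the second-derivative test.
f'(x) = 9*x^2 + 8*x - 7

Solve f'(x) = 0:
  9*x^2 + 8*x - 7 = 0 has no rational roots; quadratic formula: x = (-8 ± √316)/18.
  ⇒ x = -sqrt(79)/9 - 4/9 ≈ -1.4320, -4/9 + sqrt(79)/9 ≈ 0.5431

f''(x) = 18*x + 8
Second-derivative test at each critical point:
  f''(-1.4320) = -17.7764 < 0 → local maximum
  f''(0.5431) = 17.7764 > 0 → local minimum

Critical points: x = -sqrt(79)/9 - 4/9 ≈ -1.4320 (local maximum); x = -4/9 + sqrt(79)/9 ≈ 0.5431 (local minimum)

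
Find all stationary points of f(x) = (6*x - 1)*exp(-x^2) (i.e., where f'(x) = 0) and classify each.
f'(x) = 2*(-x*(6*x - 1) + 3)*exp(-x^2)

Solve f'(x) = 0:
  f'(x) = (-12*x^2 + 2*x + 6)·exp(-x^2) and exp(-x^2) > 0 for every x, so f'(x) = 0 ⇔ -12*x^2 + 2*x + 6 = 0.
  Factor: -12*x^2 + 2*x + 6 = -2*(6*x^2 - x - 3); 6*x^2 - x - 3 = 0 has no rational roots; quadratic formula: x = (1 ± √73)/12.
  ⇒ x = 1/12 - sqrt(73)/12 ≈ -0.6287, 1/12 + sqrt(73)/12 ≈ 0.7953

f''(x) = 2*(2*x^2*(6*x - 1) - 18*x + 1)*exp(-x^2)
Second-derivative test at each critical point:
  f''(-0.6287) = 11.5093 > 0 → local minimum
  f''(0.7953) = -9.0777 < 0 → local maximum

Critical points: x = 1/12 - sqrt(73)/12 ≈ -0.6287 (local minimum); x = 1/12 + sqrt(73)/12 ≈ 0.7953 (local maximum)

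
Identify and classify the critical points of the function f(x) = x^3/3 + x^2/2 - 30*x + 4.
f'(x) = x^2 + x - 30

Solve f'(x) = 0:
  Factor: x^2 + x - 30 = (x - 5)*(x + 6) = 0.
  ⇒ x = -6, 5

f''(x) = 2*x + 1
Second-derivative test at each critical point:
  f''(-6) = -11 < 0 → local maximum
  f''(5) = 11 > 0 → local minimum

Critical points: x = -6 (local maximum); x = 5 (local minimum)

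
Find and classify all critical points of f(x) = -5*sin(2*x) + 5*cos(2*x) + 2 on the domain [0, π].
f'(x) = -10*sqrt(2)*sin(2*x + pi/4)

Solve f'(x) = 0 on [0, π]:
  f'(x) = 0 ⇔ -5*cos(2*x) = 5*sin(2*x) ⇔ tan(2*x) = -1, i.e. 2*x = arctan(-1) + nπ; keep the solutions lying in [0, π].
  ⇒ x = 3*pi/8 ≈ 1.1781, 7*pi/8 ≈ 2.7489

f''(x) = -20*sqrt(2)*cos(2*x + pi/4)
Second-derivative test at each critical point:
  f''(1.1781) = 28.2843 > 0 → local minimum
  f''(2.7489) = -28.2843 < 0 → local maximum

Critical points: x = 3*pi/8 ≈ 1.1781 (local minimum); x = 7*pi/8 ≈ 2.7489 (local maximum)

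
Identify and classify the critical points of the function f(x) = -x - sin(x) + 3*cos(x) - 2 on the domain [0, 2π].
f'(x) = -3*sin(x) - cos(x) - 1

Solve f'(x) = 0 on [0, 2π]:
  f'(x) = 0 ⇔ -3*sin(x) - cos(x) = 1. Write the left side as R·cos(x + φ) with R = √((-1)² + 3²) = sqrt(10), cos φ = -sqrt(10)/10, sin φ = 3*sqrt(10)/10; then cos(x + φ) = sqrt(10)/10. Solve for x and keep the solutions lying in [0, 2π].
  ⇒ x = pi ≈ 3.1416, -atan(3/4) + 2*pi ≈ 5.6397

f''(x) = sin(x) - 3*cos(x)
Second-derivative test at each critical point:
  f''(3.1416) = 3 > 0 → local minimum
  f''(5.6397) = -3 < 0 → local maximum

Critical points: x = pi ≈ 3.1416 (local minimum); x = -atan(3/4) + 2*pi ≈ 5.6397 (local maximum)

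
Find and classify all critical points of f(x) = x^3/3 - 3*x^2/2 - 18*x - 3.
f'(x) = x^2 - 3*x - 18

Solve f'(x) = 0:
  Factor: x^2 - 3*x - 18 = (x - 6)*(x + 3) = 0.
  ⇒ x = -3, 6

f''(x) = 2*x - 3
Second-derivative test at each critical point:
  f''(-3) = -9 < 0 → local maximum
  f''(6) = 9 > 0 → local minimum

Critical points: x = -3 (local maximum); x = 6 (local minimum)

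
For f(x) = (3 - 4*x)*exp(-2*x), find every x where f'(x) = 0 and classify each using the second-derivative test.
f'(x) = 2*(4*x - 5)*exp(-2*x)

Solve f'(x) = 0:
  f'(x) = (8*x - 10)·exp(-2*x) and exp(-2*x) > 0 for every x, so f'(x) = 0 ⇔ 8*x - 10 = 0.
  Factor: 8*x - 10 = 2*(4*x - 5) = 0.
  ⇒ x = 5/4

f''(x) = 4*(7 - 4*x)*exp(-2*x)
Second-derivative test at each critical point:
  f''(5/4) = 0.6567 > 0 → local minimum

Critical points: x = 5/4 (local minimum)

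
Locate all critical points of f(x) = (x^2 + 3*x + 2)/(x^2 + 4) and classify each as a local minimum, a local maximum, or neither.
f'(x) = (-3*x^2 + 4*x + 12)/(x^4 + 8*x^2 + 16)

Solve f'(x) = 0:
  f'(x) = -(3*x^2 - 4*x - 12)/(x^2 + 4)^2; the denominator is positive wherever f is defined, so f'(x) = 0 ⇔ -3*x^2 + 4*x + 12 = 0.
  3*x^2 - 4*x - 12 = 0 has no rational roots; quadratic formula: x = (4 ± √160)/6.
  ⇒ x = 2/3 - 2*sqrt(10)/3 ≈ -1.4415, 2/3 + 2*sqrt(10)/3 ≈ 2.7749

f''(x) = 2*(3*x^3 - 6*x^2 - 36*x + 8)/(x^6 + 12*x^4 + 48*x^2 + 64)
Second-derivative test at each critical point:
  f''(-1.4415) = 0.3424 > 0 → local minimum
  f''(2.7749) = -0.0924 < 0 → local maximum

Critical points: x = 2/3 - 2*sqrt(10)/3 ≈ -1.4415 (local minimum); x = 2/3 + 2*sqrt(10)/3 ≈ 2.7749 (local maximum)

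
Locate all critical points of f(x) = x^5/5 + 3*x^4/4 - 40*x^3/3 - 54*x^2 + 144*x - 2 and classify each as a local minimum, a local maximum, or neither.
f'(x) = x^4 + 3*x^3 - 40*x^2 - 108*x + 144

Solve f'(x) = 0:
  Factor: x^4 + 3*x^3 - 40*x^2 - 108*x + 144 = (x - 6)*(x - 1)*(x + 4)*(x + 6) = 0.
  ⇒ x = -6, -4, 1, 6

f''(x) = 4*x^3 + 9*x^2 - 80*x - 108
Second-derivative test at each critical point:
  f''(-6) = -168 < 0 → local maximum
  f''(-4) = 100 > 0 → local minimum
  f''(1) = -175 < 0 → local maximum
  f''(6) = 600 > 0 → local minimum

Critical points: x = -6 (local maximum); x = -4 (local minimum); x = 1 (local maximum); x = 6 (local minimum)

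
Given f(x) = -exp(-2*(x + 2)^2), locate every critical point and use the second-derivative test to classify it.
f'(x) = 4*(x + 2)*exp(-2*(x + 2)^2)

Solve f'(x) = 0:
  f'(x) = (4*x + 8)·exp(-2*(x + 2)^2) and exp(-2*(x + 2)^2) > 0 for every x, so f'(x) = 0 ⇔ 4*x + 8 = 0.
  Factor: 4*x + 8 = 4*(x + 2) = 0.
  ⇒ x = -2

f''(x) = 4*(1 - 4*(x + 2)^2)*exp(-2*(x + 2)^2)
Second-derivative test at each critical point:
  f''(-2) = 4 > 0 → local minimum

Critical points: x = -2 (local minimum)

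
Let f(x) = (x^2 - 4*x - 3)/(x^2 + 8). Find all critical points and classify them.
f'(x) = 2*(2*x^2 + 11*x - 16)/(x^4 + 16*x^2 + 64)

Solve f'(x) = 0:
  f'(x) = 2*(2*x^2 + 11*x - 16)/(x^2 + 8)^2; the denominator is positive wherever f is defined, so f'(x) = 0 ⇔ 4*x^2 + 22*x - 32 = 0.
  Factor: 4*x^2 + 22*x - 32 = 2*(2*x^2 + 11*x - 16); 2*x^2 + 11*x - 16 = 0 has no rational roots; quadratic formula: x = (-11 ± √249)/4.
  ⇒ x = -sqrt(249)/4 - 11/4 ≈ -6.6949, -11/4 + sqrt(249)/4 ≈ 1.1949

f''(x) = 2*(-4*x^3 - 33*x^2 + 96*x + 88)/(x^6 + 24*x^4 + 192*x^2 + 512)
Second-derivative test at each critical point:
  f''(-6.6949) = -0.0113 < 0 → local maximum
  f''(1.1949) = 0.3551 > 0 → local minimum

Critical points: x = -sqrt(249)/4 - 11/4 ≈ -6.6949 (local maximum); x = -11/4 + sqrt(249)/4 ≈ 1.1949 (local minimum)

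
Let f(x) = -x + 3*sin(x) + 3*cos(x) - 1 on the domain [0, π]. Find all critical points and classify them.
f'(x) = 3*sqrt(2)*cos(x + pi/4) - 1

Solve f'(x) = 0 on [0, π]:
  f'(x) = 0 ⇔ -3*sin(x) + 3*cos(x) = 1. Write the left side as R·cos(x + φ) with R = √(3² + 3²) = 3*sqrt(2), cos φ = sqrt(2)/2, sin φ = sqrt(2)/2; then cos(x + φ) = sqrt(2)/6. Solve for x and keep the solutions lying in [0, π].
  ⇒ x = atan((-1 + sqrt(17))/(1 + sqrt(17))) ≈ 0.5475

f''(x) = -3*sqrt(2)*sin(x + pi/4)
Second-derivative test at each critical point:
  f''(0.5475) = -4.1231 < 0 → local maximum

Critical points: x = atan((-1 + sqrt(17))/(1 + sqrt(17))) ≈ 0.5475 (local maximum)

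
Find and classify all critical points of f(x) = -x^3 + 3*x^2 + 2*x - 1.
f'(x) = -3*x^2 + 6*x + 2

Solve f'(x) = 0:
  3*x^2 - 6*x - 2 = 0 has no rational roots; quadratic formula: x = (6 ± √60)/6.
  ⇒ x = 1 - sqrt(15)/3 ≈ -0.2910, 1 + sqrt(15)/3 ≈ 2.2910

f''(x) = 6 - 6*x
Second-derivative test at each critical point:
  f''(-0.2910) = 7.7460 > 0 → local minimum
  f''(2.2910) = -7.7460 < 0 → local maximum

Critical points: x = 1 - sqrt(15)/3 ≈ -0.2910 (local minimum); x = 1 + sqrt(15)/3 ≈ 2.2910 (local maximum)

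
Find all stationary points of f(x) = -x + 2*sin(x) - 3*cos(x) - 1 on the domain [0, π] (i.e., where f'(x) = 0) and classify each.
f'(x) = 3*sin(x) + 2*cos(x) - 1

Solve f'(x) = 0 on [0, π]:
  f'(x) = 0 ⇔ 3*sin(x) + 2*cos(x) = 1. Write the left side as R·cos(x + φ) with R = √(2² + (-3)²) = sqrt(13), cos φ = 2*sqrt(13)/13, sin φ = -3*sqrt(13)/13; then cos(x + φ) = sqrt(13)/13. Solve for x and keep the solutions lying in [0, π].
  ⇒ x = atan((3 + 4*sqrt(3))/(2 - 6*sqrt(3))) + pi ≈ 2.2726

f''(x) = -2*sin(x) + 3*cos(x)
Second-derivative test at each critical point:
  f''(2.2726) = -3.4641 < 0 → local maximum

Critical points: x = atan((3 + 4*sqrt(3))/(2 - 6*sqrt(3))) + pi ≈ 2.2726 (local maximum)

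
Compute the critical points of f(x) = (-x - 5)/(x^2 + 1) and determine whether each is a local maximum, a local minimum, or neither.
f'(x) = (-x^2 + 2*x*(x + 5) - 1)/(x^2 + 1)^2

Solve f'(x) = 0:
  f'(x) = (x^2 + 10*x - 1)/(x^2 + 1)^2; the denominator is positive wherever f is defined, so f'(x) = 0 ⇔ x^2 + 10*x - 1 = 0.
  x^2 + 10*x - 1 = 0 has no rational roots; quadratic formula: x = (-10 ± √104)/2.
  ⇒ x = -sqrt(26) - 5 ≈ -10.0990, -5 + sqrt(26) ≈ 0.0990

f''(x) = 2*(-4*x^2*(x + 5) + (3*x + 5)*(x^2 + 1))/(x^2 + 1)^3
Second-derivative test at each critical point:
  f''(-10.0990) = -0.0010 < 0 → local maximum
  f''(0.0990) = 10.0010 > 0 → local minimum

Critical points: x = -sqrt(26) - 5 ≈ -10.0990 (local maximum); x = -5 + sqrt(26) ≈ 0.0990 (local minimum)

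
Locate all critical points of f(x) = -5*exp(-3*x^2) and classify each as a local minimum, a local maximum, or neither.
f'(x) = 30*x*exp(-3*x^2)

Solve f'(x) = 0:
  f'(x) = (30*x)·exp(-3*x^2) and exp(-3*x^2) > 0 for every x, so f'(x) = 0 ⇔ 30*x = 0.
  30*x = 0.
  ⇒ x = 0

f''(x) = 30*(1 - 6*x^2)*exp(-3*x^2)
Second-derivative test at each critical point:
  f''(0) = 30 > 0 → local minimum

Critical points: x = 0 (local minimum)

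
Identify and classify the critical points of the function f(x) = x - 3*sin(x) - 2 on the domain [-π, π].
f'(x) = 1 - 3*cos(x)

Solve f'(x) = 0 on [-π, π]:
  f'(x) = 0 ⇔ cos(x) = 1/3, i.e. x = ±arccos(1/3) + 2nπ; keep the solutions lying in [-π, π].
  ⇒ x = -acos(1/3) ≈ -1.2310, acos(1/3) ≈ 1.2310

f''(x) = 3*sin(x)
Second-derivative test at each critical point:
  f''(-1.2310) = -2.8284 < 0 → local maximum
  f''(1.2310) = 2.8284 > 0 → local minimum

Critical points: x = -acos(1/3) ≈ -1.2310 (local maximum); x = acos(1/3) ≈ 1.2310 (local minimum)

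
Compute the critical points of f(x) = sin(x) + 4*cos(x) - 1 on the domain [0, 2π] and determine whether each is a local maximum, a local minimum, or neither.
f'(x) = -4*sin(x) + cos(x)

Solve f'(x) = 0 on [0, 2π]:
  f'(x) = 0 ⇔ cos(x) = 4*sin(x) ⇔ tan(x) = 1/4, i.e. x = arctan(1/4) + nπ; keep the solutions lying in [0, 2π].
  ⇒ x = atan(1/4) ≈ 0.2450, atan(1/4) + pi ≈ 3.3866

f''(x) = -sin(x) - 4*cos(x)
Second-derivative test at each critical point:
  f''(0.2450) = -4.1231 < 0 → local maximum
  f''(3.3866) = 4.1231 > 0 → local minimum

Critical points: x = atan(1/4) ≈ 0.2450 (local maximum); x = atan(1/4) + pi ≈ 3.3866 (local minimum)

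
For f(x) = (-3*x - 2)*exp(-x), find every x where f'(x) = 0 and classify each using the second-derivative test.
f'(x) = (3*x - 1)*exp(-x)

Solve f'(x) = 0:
  f'(x) = (3*x - 1)·exp(-x) and exp(-x) > 0 for every x, so f'(x) = 0 ⇔ 3*x - 1 = 0.
  3*x - 1 = 0.
  ⇒ x = 1/3

f''(x) = (4 - 3*x)*exp(-x)
Second-derivative test at each critical point:
  f''(1/3) = 2.1496 > 0 → local minimum

Critical points: x = 1/3 (local minimum)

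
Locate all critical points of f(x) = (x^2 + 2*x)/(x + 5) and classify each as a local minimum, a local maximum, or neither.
f'(x) = (x^2 + 10*x + 10)/(x^2 + 10*x + 25)

Solve f'(x) = 0:
  f'(x) = (x^2 + 10*x + 10)/(x + 5)^2; the denominator is positive wherever f is defined, so f'(x) = 0 ⇔ x^2 + 10*x + 10 = 0.
  x^2 + 10*x + 10 = 0 has no rational roots; quadratic formula: x = (-10 ± √60)/2.
  ⇒ x = -5 - sqrt(15) ≈ -8.8730, -5 + sqrt(15) ≈ -1.1270

f''(x) = 30/(x^3 + 15*x^2 + 75*x + 125)
Second-derivative test at each critical point:
  f''(-8.8730) = -0.5164 < 0 → local maximum
  f''(-1.1270) = 0.5164 > 0 → local minimum

Critical points: x = -5 - sqrt(15) ≈ -8.8730 (local maximum); x = -5 + sqrt(15) ≈ -1.1270 (local minimum)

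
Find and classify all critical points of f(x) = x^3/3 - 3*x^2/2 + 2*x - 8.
f'(x) = x^2 - 3*x + 2

Solve f'(x) = 0:
  Factor: x^2 - 3*x + 2 = (x - 2)*(x - 1) = 0.
  ⇒ x = 1, 2

f''(x) = 2*x - 3
Second-derivative test at each critical point:
  f''(1) = -1 < 0 → local maximum
  f''(2) = 1 > 0 → local minimum

Critical points: x = 1 (local maximum); x = 2 (local minimum)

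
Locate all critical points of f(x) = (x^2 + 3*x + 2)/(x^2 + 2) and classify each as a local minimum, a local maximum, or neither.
f'(x) = 3*(2 - x^2)/(x^4 + 4*x^2 + 4)

Solve f'(x) = 0:
  f'(x) = -3*(x^2 - 2)/(x^2 + 2)^2; the denominator is positive wherever f is defined, so f'(x) = 0 ⇔ 6 - 3*x^2 = 0.
  Factor: 6 - 3*x^2 = -3*(x^2 - 2); x^2 - 2 = 0 has no rational roots; quadratic formula: x = (0 ± √8)/2.
  ⇒ x = -sqrt(2) ≈ -1.4142, sqrt(2) ≈ 1.4142

f''(x) = 6*x*(x^2 - 6)/(x^6 + 6*x^4 + 12*x^2 + 8)
Second-derivative test at each critical point:
  f''(-1.4142) = 0.5303 > 0 → local minimum
  f''(1.4142) = -0.5303 < 0 → local maximum

Critical points: x = -sqrt(2) ≈ -1.4142 (local minimum); x = sqrt(2) ≈ 1.4142 (local maximum)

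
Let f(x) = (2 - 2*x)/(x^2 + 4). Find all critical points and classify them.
f'(x) = 2*(-x^2 + 2*x*(x - 1) - 4)/(x^2 + 4)^2

Solve f'(x) = 0:
  f'(x) = 2*(x^2 - 2*x - 4)/(x^2 + 4)^2; the denominator is positive wherever f is defined, so f'(x) = 0 ⇔ 2*x^2 - 4*x - 8 = 0.
  Factor: 2*x^2 - 4*x - 8 = 2*(x^2 - 2*x - 4); x^2 - 2*x - 4 = 0 has no rational roots; quadratic formula: x = (2 ± √20)/2.
  ⇒ x = 1 - sqrt(5) ≈ -1.2361, 1 + sqrt(5) ≈ 3.2361

f''(x) = 4*(4*x^2*(1 - x) + (3*x - 1)*(x^2 + 4))/(x^2 + 4)^3
Second-derivative test at each critical point:
  f''(-1.2361) = -0.2927 < 0 → local maximum
  f''(3.2361) = 0.0427 > 0 → local minimum

Critical points: x = 1 - sqrt(5) ≈ -1.2361 (local maximum); x = 1 + sqrt(5) ≈ 3.2361 (local minimum)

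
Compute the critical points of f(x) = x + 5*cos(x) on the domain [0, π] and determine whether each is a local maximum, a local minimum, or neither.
f'(x) = 1 - 5*sin(x)

Solve f'(x) = 0 on [0, π]:
  f'(x) = 0 ⇔ sin(x) = 1/5, i.e. x = arcsin(1/5) + 2nπ or x = π − arcsin(1/5) + 2nπ; keep the solutions lying in [0, π].
  ⇒ x = asin(1/5) ≈ 0.2014, pi - asin(1/5) ≈ 2.9402

f''(x) = -5*cos(x)
Second-derivative test at each critical point:
  f''(0.2014) = -4.8990 < 0 → local maximum
  f''(2.9402) = 4.8990 > 0 → local minimum

Critical points: x = asin(1/5) ≈ 0.2014 (local maximum); x = pi - asin(1/5) ≈ 2.9402 (local minimum)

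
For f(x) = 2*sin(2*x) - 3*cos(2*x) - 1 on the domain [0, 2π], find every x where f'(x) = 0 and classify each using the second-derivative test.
f'(x) = 6*sin(2*x) + 4*cos(2*x)

Solve f'(x) = 0 on [0, 2π]:
  f'(x) = 0 ⇔ 2*cos(2*x) = -3*sin(2*x) ⇔ tan(2*x) = -2/3, i.e. 2*x = arctan(-2/3) + nπ; keep the solutions lying in [0, 2π].
  ⇒ x = -atan(2/3)/2 + pi/2 ≈ 1.2768, pi - atan(2/3)/2 ≈ 2.8476, -atan(2/3)/2 + 3*pi/2 ≈ 4.4184, -atan(2/3)/2 + 2*pi ≈ 5.9892

f''(x) = -8*sin(2*x) + 12*cos(2*x)
Second-derivative test at each critical point:
  f''(1.2768) = -14.4222 < 0 → local maximum
  f''(2.8476) = 14.4222 > 0 → local minimum
  f''(4.4184) = -14.4222 < 0 → local maximum
  f''(5.9892) = 14.4222 > 0 → local minimum

Critical points: x = -atan(2/3)/2 + pi/2 ≈ 1.2768 (local maximum); x = pi - atan(2/3)/2 ≈ 2.8476 (local minimum); x = -atan(2/3)/2 + 3*pi/2 ≈ 4.4184 (local maximum); x = -atan(2/3)/2 + 2*pi ≈ 5.9892 (local minimum)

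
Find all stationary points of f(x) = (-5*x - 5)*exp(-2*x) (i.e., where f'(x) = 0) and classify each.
f'(x) = 5*(2*x + 1)*exp(-2*x)

Solve f'(x) = 0:
  f'(x) = (10*x + 5)·exp(-2*x) and exp(-2*x) > 0 for every x, so f'(x) = 0 ⇔ 10*x + 5 = 0.
  Factor: 10*x + 5 = 5*(2*x + 1) = 0.
  ⇒ x = -1/2

f''(x) = -20*x*exp(-2*x)
Second-derivative test at each critical point:
  f''(-1/2) = 27.1828 > 0 → local minimum

Critical points: x = -1/2 (local minimum)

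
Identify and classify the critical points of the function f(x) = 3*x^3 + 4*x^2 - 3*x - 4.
f'(x) = 9*x^2 + 8*x - 3

Solve f'(x) = 0:
  9*x^2 + 8*x - 3 = 0 has no rational roots; quadratic formula: x = (-8 ± √172)/18.
  ⇒ x = -sqrt(43)/9 - 4/9 ≈ -1.1730, -4/9 + sqrt(43)/9 ≈ 0.2842

f''(x) = 18*x + 8
Second-derivative test at each critical point:
  f''(-1.1730) = -13.1149 < 0 → local maximum
  f''(0.2842) = 13.1149 > 0 → local minimum

Critical points: x = -sqrt(43)/9 - 4/9 ≈ -1.1730 (local maximum); x = -4/9 + sqrt(43)/9 ≈ 0.2842 (local minimum)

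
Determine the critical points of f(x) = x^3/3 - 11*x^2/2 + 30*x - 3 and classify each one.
f'(x) = x^2 - 11*x + 30

Solve f'(x) = 0:
  Factor: x^2 - 11*x + 30 = (x - 6)*(x - 5) = 0.
  ⇒ x = 5, 6

f''(x) = 2*x - 11
Second-derivative test at each critical point:
  f''(5) = -1 < 0 → local maximum
  f''(6) = 1 > 0 → local minimum

Critical points: x = 5 (local maximum); x = 6 (local minimum)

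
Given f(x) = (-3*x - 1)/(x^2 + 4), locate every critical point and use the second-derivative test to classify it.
f'(x) = (3*x^2 + 2*x - 12)/(x^4 + 8*x^2 + 16)

Solve f'(x) = 0:
  f'(x) = (3*x^2 + 2*x - 12)/(x^2 + 4)^2; the denominator is positive wherever f is defined, so f'(x) = 0 ⇔ 3*x^2 + 2*x - 12 = 0.
  3*x^2 + 2*x - 12 = 0 has no rational roots; quadratic formula: x = (-2 ± √148)/6.
  ⇒ x = -sqrt(37)/3 - 1/3 ≈ -2.3609, -1/3 + sqrt(37)/3 ≈ 1.6943

f''(x) = 2*(-4*x^2*(3*x + 1) + (9*x + 1)*(x^2 + 4))/(x^2 + 4)^3
Second-derivative test at each critical point:
  f''(-2.3609) = -0.1327 < 0 → local maximum
  f''(1.6943) = 0.2577 > 0 → local minimum

Critical points: x = -sqrt(37)/3 - 1/3 ≈ -2.3609 (local maximum); x = -1/3 + sqrt(37)/3 ≈ 1.6943 (local minimum)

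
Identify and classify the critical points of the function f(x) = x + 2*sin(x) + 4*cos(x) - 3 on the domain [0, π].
f'(x) = -4*sin(x) + 2*cos(x) + 1

Solve f'(x) = 0 on [0, π]:
  f'(x) = 0 ⇔ -4*sin(x) + 2*cos(x) = -1. Write the left side as R·cos(x + φ) with R = √(2² + 4²) = 2*sqrt(5), cos φ = sqrt(5)/5, sin φ = 2*sqrt(5)/5; then cos(x + φ) = -sqrt(5)/10. Solve for x and keep the solutions lying in [0, π].
  ⇒ x = atan((2 + sqrt(19))/(-1 + 2*sqrt(19))) ≈ 0.6892

f''(x) = -2*sin(x) - 4*cos(x)
Second-derivative test at each critical point:
  f''(0.6892) = -4.3589 < 0 → local maximum

Critical points: x = atan((2 + sqrt(19))/(-1 + 2*sqrt(19))) ≈ 0.6892 (local maximum)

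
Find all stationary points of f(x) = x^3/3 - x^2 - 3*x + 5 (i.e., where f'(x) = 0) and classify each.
f'(x) = x^2 - 2*x - 3

Solve f'(x) = 0:
  Factor: x^2 - 2*x - 3 = (x - 3)*(x + 1) = 0.
  ⇒ x = -1, 3

f''(x) = 2*x - 2
Second-derivative test at each critical point:
  f''(-1) = -4 < 0 → local maximum
  f''(3) = 4 > 0 → local minimum

Critical points: x = -1 (local maximum); x = 3 (local minimum)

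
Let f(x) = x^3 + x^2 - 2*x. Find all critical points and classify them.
f'(x) = 3*x^2 + 2*x - 2

Solve f'(x) = 0:
  3*x^2 + 2*x - 2 = 0 has no rational roots; quadratic formula: x = (-2 ± √28)/6.
  ⇒ x = -sqrt(7)/3 - 1/3 ≈ -1.2153, -1/3 + sqrt(7)/3 ≈ 0.5486

f''(x) = 6*x + 2
Second-derivative test at each critical point:
  f''(-1.2153) = -5.2915 < 0 → local maximum
  f''(0.5486) = 5.2915 > 0 → local minimum

Critical points: x = -sqrt(7)/3 - 1/3 ≈ -1.2153 (local maximum); x = -1/3 + sqrt(7)/3 ≈ 0.5486 (local minimum)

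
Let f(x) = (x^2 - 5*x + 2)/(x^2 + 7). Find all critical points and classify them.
f'(x) = 5*(x^2 + 2*x - 7)/(x^4 + 14*x^2 + 49)

Solve f'(x) = 0:
  f'(x) = 5*(x^2 + 2*x - 7)/(x^2 + 7)^2; the denominator is positive wherever f is defined, so f'(x) = 0 ⇔ 5*x^2 + 10*x - 35 = 0.
  Factor: 5*x^2 + 10*x - 35 = 5*(x^2 + 2*x - 7); x^2 + 2*x - 7 = 0 has no rational roots; quadratic formula: x = (-2 ± √32)/2.
  ⇒ x = -2*sqrt(2) - 1 ≈ -3.8284, -1 + 2*sqrt(2) ≈ 1.8284

f''(x) = 10*(-x^3 - 3*x^2 + 21*x + 7)/(x^6 + 21*x^4 + 147*x^2 + 343)
Second-derivative test at each critical point:
  f''(-3.8284) = -0.0603 < 0 → local maximum
  f''(1.8284) = 0.2644 > 0 → local minimum

Critical points: x = -2*sqrt(2) - 1 ≈ -3.8284 (local maximum); x = -1 + 2*sqrt(2) ≈ 1.8284 (local minimum)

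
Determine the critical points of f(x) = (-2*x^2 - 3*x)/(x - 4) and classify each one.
f'(x) = 2*(-x^2 + 8*x + 6)/(x^2 - 8*x + 16)

Solve f'(x) = 0:
  f'(x) = -2*(x^2 - 8*x - 6)/(x - 4)^2; the denominator is positive wherever f is defined, so f'(x) = 0 ⇔ -2*x^2 + 16*x + 12 = 0.
  Factor: -2*x^2 + 16*x + 12 = -2*(x^2 - 8*x - 6); x^2 - 8*x - 6 = 0 has no rational roots; quadratic formula: x = (8 ± √88)/2.
  ⇒ x = 4 - sqrt(22) ≈ -0.6904, 4 + sqrt(22) ≈ 8.6904

f''(x) = -88/(x^3 - 12*x^2 + 48*x - 64)
Second-derivative test at each critical point:
  f''(-0.6904) = 0.8528 > 0 → local minimum
  f''(8.6904) = -0.8528 < 0 → local maximum

Critical points: x = 4 - sqrt(22) ≈ -0.6904 (local minimum); x = 4 + sqrt(22) ≈ 8.6904 (local maximum)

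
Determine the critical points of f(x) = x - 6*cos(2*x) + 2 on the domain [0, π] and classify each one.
f'(x) = 12*sin(2*x) + 1

Solve f'(x) = 0 on [0, π]:
  f'(x) = 0 ⇔ sin(2*x) = -1/12, i.e. 2*x = arcsin(-1/12) + 2nπ or 2*x = π − arcsin(-1/12) + 2nπ; keep the solutions lying in [0, π].
  ⇒ x = asin(1/12)/2 + pi/2 ≈ 1.6125, pi - asin(1/12)/2 ≈ 3.0999

f''(x) = 24*cos(2*x)
Second-derivative test at each critical point:
  f''(1.6125) = -23.9165 < 0 → local maximum
  f''(3.0999) = 23.9165 > 0 → local minimum

Critical points: x = asin(1/12)/2 + pi/2 ≈ 1.6125 (local maximum); x = pi - asin(1/12)/2 ≈ 3.0999 (local minimum)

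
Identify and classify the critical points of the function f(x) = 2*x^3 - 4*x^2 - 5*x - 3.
f'(x) = 6*x^2 - 8*x - 5

Solve f'(x) = 0:
  6*x^2 - 8*x - 5 = 0 has no rational roots; quadratic formula: x = (8 ± √184)/12.
  ⇒ x = 2/3 - sqrt(46)/6 ≈ -0.4637, 2/3 + sqrt(46)/6 ≈ 1.7971

f''(x) = 12*x - 8
Second-derivative test at each critical point:
  f''(-0.4637) = -13.5647 < 0 → local maximum
  f''(1.7971) = 13.5647 > 0 → local minimum

Critical points: x = 2/3 - sqrt(46)/6 ≈ -0.4637 (local maximum); x = 2/3 + sqrt(46)/6 ≈ 1.7971 (local minimum)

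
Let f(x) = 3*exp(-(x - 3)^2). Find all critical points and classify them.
f'(x) = 6*(3 - x)*exp(-(x - 3)^2)

Solve f'(x) = 0:
  f'(x) = (18 - 6*x)·exp(-(x - 3)^2) and exp(-(x - 3)^2) > 0 for every x, so f'(x) = 0 ⇔ 18 - 6*x = 0.
  Factor: 18 - 6*x = -6*(x - 3) = 0.
  ⇒ x = 3

f''(x) = 6*(2*(x - 3)^2 - 1)*exp(-(x - 3)^2)
Second-derivative test at each critical point:
  f''(3) = -6 < 0 → local maximum

Critical points: x = 3 (local maximum)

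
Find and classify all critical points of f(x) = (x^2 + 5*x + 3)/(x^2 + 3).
f'(x) = 5*(3 - x^2)/(x^4 + 6*x^2 + 9)

Solve f'(x) = 0:
  f'(x) = -5*(x^2 - 3)/(x^2 + 3)^2; the denominator is positive wherever f is defined, so f'(x) = 0 ⇔ 15 - 5*x^2 = 0.
  Factor: 15 - 5*x^2 = -5*(x^2 - 3); x^2 - 3 = 0 has no rational roots; quadratic formula: x = (0 ± √12)/2.
  ⇒ x = -sqrt(3) ≈ -1.7321, sqrt(3) ≈ 1.7321

f''(x) = 10*x*(x^2 - 9)/(x^6 + 9*x^4 + 27*x^2 + 27)
Second-derivative test at each critical point:
  f''(-1.7321) = 0.4811 > 0 → local minimum
  f''(1.7321) = -0.4811 < 0 → local maximum

Critical points: x = -sqrt(3) ≈ -1.7321 (local minimum); x = sqrt(3) ≈ 1.7321 (local maximum)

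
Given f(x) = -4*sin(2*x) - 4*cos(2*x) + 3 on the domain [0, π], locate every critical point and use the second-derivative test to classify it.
f'(x) = -8*sqrt(2)*cos(2*x + pi/4)

Solve f'(x) = 0 on [0, π]:
  f'(x) = 0 ⇔ -4*cos(2*x) = -4*sin(2*x) ⇔ tan(2*x) = 1, i.e. 2*x = arctan(1) + nπ; keep the solutions lying in [0, π].
  ⇒ x = pi/8 ≈ 0.3927, 5*pi/8 ≈ 1.9635

f''(x) = 16*sqrt(2)*sin(2*x + pi/4)
Second-derivative test at each critical point:
  f''(0.3927) = 22.6274 > 0 → local minimum
  f''(1.9635) = -22.6274 < 0 → local maximum

Critical points: x = pi/8 ≈ 0.3927 (local minimum); x = 5*pi/8 ≈ 1.9635 (local maximum)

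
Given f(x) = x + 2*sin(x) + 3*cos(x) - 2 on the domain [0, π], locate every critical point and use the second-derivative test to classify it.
f'(x) = -3*sin(x) + 2*cos(x) + 1

Solve f'(x) = 0 on [0, π]:
  f'(x) = 0 ⇔ -3*sin(x) + 2*cos(x) = -1. Write the left side as R·cos(x + φ) with R = √(2² + 3²) = sqrt(13), cos φ = 2*sqrt(13)/13, sin φ = 3*sqrt(13)/13; then cos(x + φ) = -sqrt(13)/13. Solve for x and keep the solutions lying in [0, π].
  ⇒ x = atan((3 + 4*sqrt(3))/(-2 + 6*sqrt(3))) ≈ 0.8690

f''(x) = -2*sin(x) - 3*cos(x)
Second-derivative test at each critical point:
  f''(0.8690) = -3.4641 < 0 → local maximum

Critical points: x = atan((3 + 4*sqrt(3))/(-2 + 6*sqrt(3))) ≈ 0.8690 (local maximum)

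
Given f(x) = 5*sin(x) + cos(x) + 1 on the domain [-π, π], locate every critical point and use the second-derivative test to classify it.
f'(x) = -sin(x) + 5*cos(x)

Solve f'(x) = 0 on [-π, π]:
  f'(x) = 0 ⇔ 5*cos(x) = sin(x) ⇔ tan(x) = 5, i.e. x = arctan(5) + nπ; keep the solutions lying in [-π, π].
  ⇒ x = -pi + atan(5) ≈ -1.7682, atan(5) ≈ 1.3734

f''(x) = -5*sin(x) - cos(x)
Second-derivative test at each critical point:
  f''(-1.7682) = 5.0990 > 0 → local minimum
  f''(1.3734) = -5.0990 < 0 → local maximum

Critical points: x = -pi + atan(5) ≈ -1.7682 (local minimum); x = atan(5) ≈ 1.3734 (local maximum)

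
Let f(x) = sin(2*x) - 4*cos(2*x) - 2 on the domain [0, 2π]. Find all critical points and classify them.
f'(x) = 8*sin(2*x) + 2*cos(2*x)

Solve f'(x) = 0 on [0, 2π]:
  f'(x) = 0 ⇔ cos(2*x) = -4*sin(2*x) ⇔ tan(2*x) = -1/4, i.e. 2*x = arctan(-1/4) + nπ; keep the solutions lying in [0, 2π].
  ⇒ x = -atan(1/4)/2 + pi/2 ≈ 1.4483, pi - atan(1/4)/2 ≈ 3.0191, -atan(1/4)/2 + 3*pi/2 ≈ 4.5899, -atan(1/4)/2 + 2*pi ≈ 6.1607

f''(x) = -4*sin(2*x) + 16*cos(2*x)
Second-derivative test at each critical point:
  f''(1.4483) = -16.4924 < 0 → local maximum
  f''(3.0191) = 16.4924 > 0 → local minimum
  f''(4.5899) = -16.4924 < 0 → local maximum
  f''(6.1607) = 16.4924 > 0 → local minimum

Critical points: x = -atan(1/4)/2 + pi/2 ≈ 1.4483 (local maximum); x = pi - atan(1/4)/2 ≈ 3.0191 (local minimum); x = -atan(1/4)/2 + 3*pi/2 ≈ 4.5899 (local maximum); x = -atan(1/4)/2 + 2*pi ≈ 6.1607 (local minimum)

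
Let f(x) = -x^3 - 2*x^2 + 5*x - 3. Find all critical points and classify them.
f'(x) = -3*x^2 - 4*x + 5

Solve f'(x) = 0:
  3*x^2 + 4*x - 5 = 0 has no rational roots; quadratic formula: x = (-4 ± √76)/6.
  ⇒ x = -sqrt(19)/3 - 2/3 ≈ -2.1196, -2/3 + sqrt(19)/3 ≈ 0.7863

f''(x) = -6*x - 4
Second-derivative test at each critical point:
  f''(-2.1196) = 8.7178 > 0 → local minimum
  f''(0.7863) = -8.7178 < 0 → local maximum

Critical points: x = -sqrt(19)/3 - 2/3 ≈ -2.1196 (local minimum); x = -2/3 + sqrt(19)/3 ≈ 0.7863 (local maximum)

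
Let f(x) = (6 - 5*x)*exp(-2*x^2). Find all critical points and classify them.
f'(x) = (4*x*(5*x - 6) - 5)*exp(-2*x^2)

Solve f'(x) = 0:
  f'(x) = (20*x^2 - 24*x - 5)·exp(-2*x^2) and exp(-2*x^2) > 0 for every x, so f'(x) = 0 ⇔ 20*x^2 - 24*x - 5 = 0.
  20*x^2 - 24*x - 5 = 0 has no rational roots; quadratic formula: x = (24 ± √976)/40.
  ⇒ x = 3/5 - sqrt(61)/10 ≈ -0.1810, 3/5 + sqrt(61)/10 ≈ 1.3810

f''(x) = 4*(4*x^2*(6 - 5*x) + 15*x - 6)*exp(-2*x^2)
Second-derivative test at each critical point:
  f''(-0.1810) = -29.2591 < 0 → local maximum
  f''(1.3810) = 0.6889 > 0 → local minimum

Critical points: x = 3/5 - sqrt(61)/10 ≈ -0.1810 (local maximum); x = 3/5 + sqrt(61)/10 ≈ 1.3810 (local minimum)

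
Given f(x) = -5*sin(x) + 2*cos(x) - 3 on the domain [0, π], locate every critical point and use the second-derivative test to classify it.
f'(x) = -2*sin(x) - 5*cos(x)

Solve f'(x) = 0 on [0, π]:
  f'(x) = 0 ⇔ -5*cos(x) = 2*sin(x) ⇔ tan(x) = -5/2, i.e. x = arctan(-5/2) + nπ; keep the solutions lying in [0, π].
  ⇒ x = pi - atan(5/2) ≈ 1.9513

f''(x) = 5*sin(x) - 2*cos(x)
Second-derivative test at each critical point:
  f''(1.9513) = 5.3852 > 0 → local minimum

Critical points: x = pi - atan(5/2) ≈ 1.9513 (local minimum)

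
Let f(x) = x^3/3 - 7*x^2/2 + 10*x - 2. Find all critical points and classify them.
f'(x) = x^2 - 7*x + 10

Solve f'(x) = 0:
  Factor: x^2 - 7*x + 10 = (x - 5)*(x - 2) = 0.
  ⇒ x = 2, 5

f''(x) = 2*x - 7
Second-derivative test at each critical point:
  f''(2) = -3 < 0 → local maximum
  f''(5) = 3 > 0 → local minimum

Critical points: x = 2 (local maximum); x = 5 (local minimum)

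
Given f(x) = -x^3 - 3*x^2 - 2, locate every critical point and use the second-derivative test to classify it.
f'(x) = 3*x*(-x - 2)

Solve f'(x) = 0:
  Factor: -3*x^2 - 6*x = -3*x*(x + 2) = 0.
  ⇒ x = -2, 0

f''(x) = -6*x - 6
Second-derivative test at each critical point:
  f''(-2) = 6 > 0 → local minimum
  f''(0) = -6 < 0 → local maximum

Critical points: x = -2 (local minimum); x = 0 (local maximum)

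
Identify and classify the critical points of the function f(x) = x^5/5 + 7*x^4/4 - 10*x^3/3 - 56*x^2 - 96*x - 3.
f'(x) = x^4 + 7*x^3 - 10*x^2 - 112*x - 96

Solve f'(x) = 0:
  Factor: x^4 + 7*x^3 - 10*x^2 - 112*x - 96 = (x - 4)*(x + 1)*(x + 4)*(x + 6) = 0.
  ⇒ x = -6, -4, -1, 4

f''(x) = 4*x^3 + 21*x^2 - 20*x - 112
Second-derivative test at each critical point:
  f''(-6) = -100 < 0 → local maximum
  f''(-4) = 48 > 0 → local minimum
  f''(-1) = -75 < 0 → local maximum
  f''(4) = 400 > 0 → local minimum

Critical points: x = -6 (local maximum); x = -4 (local minimum); x = -1 (local maximum); x = 4 (local minimum)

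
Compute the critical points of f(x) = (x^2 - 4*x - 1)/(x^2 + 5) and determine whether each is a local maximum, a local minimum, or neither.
f'(x) = 4*(x^2 + 3*x - 5)/(x^4 + 10*x^2 + 25)

Solve f'(x) = 0:
  f'(x) = 4*(x^2 + 3*x - 5)/(x^2 + 5)^2; the denominator is positive wherever f is defined, so f'(x) = 0 ⇔ 4*x^2 + 12*x - 20 = 0.
  Factor: 4*x^2 + 12*x - 20 = 4*(x^2 + 3*x - 5); x^2 + 3*x - 5 = 0 has no rational roots; quadratic formula: x = (-3 ± √29)/2.
  ⇒ x = -sqrt(29)/2 - 3/2 ≈ -4.1926, -3/2 + sqrt(29)/2 ≈ 1.1926

f''(x) = 4*(-2*x^3 - 9*x^2 + 30*x + 15)/(x^6 + 15*x^4 + 75*x^2 + 125)
Second-derivative test at each critical point:
  f''(-4.1926) = -0.0423 < 0 → local maximum
  f''(1.1926) = 0.5223 > 0 → local minimum

Critical points: x = -sqrt(29)/2 - 3/2 ≈ -4.1926 (local maximum); x = -3/2 + sqrt(29)/2 ≈ 1.1926 (local minimum)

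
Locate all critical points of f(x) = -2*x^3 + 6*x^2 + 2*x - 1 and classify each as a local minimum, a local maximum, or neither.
f'(x) = -6*x^2 + 12*x + 2

Solve f'(x) = 0:
  Factor: -6*x^2 + 12*x + 2 = -2*(3*x^2 - 6*x - 1); 3*x^2 - 6*x - 1 = 0 has no rational roots; quadratic formula: x = (6 ± √48)/6.
  ⇒ x = 1 - 2*sqrt(3)/3 ≈ -0.1547, 1 + 2*sqrt(3)/3 ≈ 2.1547

f''(x) = 12 - 12*x
Second-derivative test at each critical point:
  f''(-0.1547) = 13.8564 > 0 → local minimum
  f''(2.1547) = -13.8564 < 0 → local maximum

Critical points: x = 1 - 2*sqrt(3)/3 ≈ -0.1547 (local minimum); x = 1 + 2*sqrt(3)/3 ≈ 2.1547 (local maximum)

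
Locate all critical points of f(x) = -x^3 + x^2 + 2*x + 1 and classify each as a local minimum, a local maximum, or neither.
f'(x) = -3*x^2 + 2*x + 2

Solve f'(x) = 0:
  3*x^2 - 2*x - 2 = 0 has no rational roots; quadratic formula: x = (2 ± √28)/6.
  ⇒ x = 1/3 - sqrt(7)/3 ≈ -0.5486, 1/3 + sqrt(7)/3 ≈ 1.2153

f''(x) = 2 - 6*x
Second-derivative test at each critical point:
  f''(-0.5486) = 5.2915 > 0 → local minimum
  f''(1.2153) = -5.2915 < 0 → local maximum

Critical points: x = 1/3 - sqrt(7)/3 ≈ -0.5486 (local minimum); x = 1/3 + sqrt(7)/3 ≈ 1.2153 (local maximum)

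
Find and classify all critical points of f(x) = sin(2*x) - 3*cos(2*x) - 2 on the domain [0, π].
f'(x) = 6*sin(2*x) + 2*cos(2*x)

Solve f'(x) = 0 on [0, π]:
  f'(x) = 0 ⇔ cos(2*x) = -3*sin(2*x) ⇔ tan(2*x) = -1/3, i.e. 2*x = arctan(-1/3) + nπ; keep the solutions lying in [0, π].
  ⇒ x = -atan(1/3)/2 + pi/2 ≈ 1.4099, pi - atan(1/3)/2 ≈ 2.9807

f''(x) = -4*sin(2*x) + 12*cos(2*x)
Second-derivative test at each critical point:
  f''(1.4099) = -12.6491 < 0 → local maximum
  f''(2.9807) = 12.6491 > 0 → local minimum

Critical points: x = -atan(1/3)/2 + pi/2 ≈ 1.4099 (local maximum); x = pi - atan(1/3)/2 ≈ 2.9807 (local minimum)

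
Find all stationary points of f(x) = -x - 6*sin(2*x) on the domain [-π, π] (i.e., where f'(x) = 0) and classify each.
f'(x) = 24*sin(x)^2 - 13

Solve f'(x) = 0 on [-π, π]:
  f'(x) = 0 ⇔ cos(2*x) = -1/12, i.e. 2*x = ±arccos(-1/12) + 2nπ; keep the solutions lying in [-π, π].
  ⇒ x = -pi + acos(-1/12)/2 ≈ -2.3145, -acos(-1/12)/2 ≈ -0.8271, acos(-1/12)/2 ≈ 0.8271, pi - acos(-1/12)/2 ≈ 2.3145

f''(x) = 24*sin(2*x)
Second-derivative test at each critical point:
  f''(-2.3145) = 23.9165 > 0 → local minimum
  f''(-0.8271) = -23.9165 < 0 → local maximum
  f''(0.8271) = 23.9165 > 0 → local minimum
  f''(2.3145) = -23.9165 < 0 → local maximum

Critical points: x = -pi + acos(-1/12)/2 ≈ -2.3145 (local minimum); x = -acos(-1/12)/2 ≈ -0.8271 (local maximum); x = acos(-1/12)/2 ≈ 0.8271 (local minimum); x = pi - acos(-1/12)/2 ≈ 2.3145 (local maximum)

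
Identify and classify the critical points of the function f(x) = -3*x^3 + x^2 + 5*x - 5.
f'(x) = -9*x^2 + 2*x + 5

Solve f'(x) = 0:
  9*x^2 - 2*x - 5 = 0 has no rational roots; quadratic formula: x = (2 ± √184)/18.
  ⇒ x = 1/9 - sqrt(46)/9 ≈ -0.6425, 1/9 + sqrt(46)/9 ≈ 0.8647

f''(x) = 2 - 18*x
Second-derivative test at each critical point:
  f''(-0.6425) = 13.5647 > 0 → local minimum
  f''(0.8647) = -13.5647 < 0 → local maximum

Critical points: x = 1/9 - sqrt(46)/9 ≈ -0.6425 (local minimum); x = 1/9 + sqrt(46)/9 ≈ 0.8647 (local maximum)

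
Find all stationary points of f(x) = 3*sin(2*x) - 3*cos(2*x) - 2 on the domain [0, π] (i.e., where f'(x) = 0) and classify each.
f'(x) = 6*sqrt(2)*sin(2*x + pi/4)

Solve f'(x) = 0 on [0, π]:
  f'(x) = 0 ⇔ 3*cos(2*x) = -3*sin(2*x) ⇔ tan(2*x) = -1, i.e. 2*x = arctan(-1) + nπ; keep the solutions lying in [0, π].
  ⇒ x = 3*pi/8 ≈ 1.1781, 7*pi/8 ≈ 2.7489

f''(x) = 12*sqrt(2)*cos(2*x + pi/4)
Second-derivative test at each critical point:
  f''(1.1781) = -16.9706 < 0 → local maximum
  f''(2.7489) = 16.9706 > 0 → local minimum

Critical points: x = 3*pi/8 ≈ 1.1781 (local maximum); x = 7*pi/8 ≈ 2.7489 (local minimum)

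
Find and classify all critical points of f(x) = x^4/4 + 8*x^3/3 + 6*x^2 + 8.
f'(x) = x*(x^2 + 8*x + 12)

Solve f'(x) = 0:
  Factor: x^3 + 8*x^2 + 12*x = x*(x + 2)*(x + 6) = 0.
  ⇒ x = -6, -2, 0

f''(x) = 3*x^2 + 16*x + 12
Second-derivative test at each critical point:
  f''(-6) = 24 > 0 → local minimum
  f''(-2) = -8 < 0 → local maximum
  f''(0) = 12 > 0 → local minimum

Critical points: x = -6 (local minimum); x = -2 (local maximum); x = 0 (local minimum)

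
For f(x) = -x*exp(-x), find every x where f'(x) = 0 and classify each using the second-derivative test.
f'(x) = (x - 1)*exp(-x)

Solve f'(x) = 0:
  f'(x) = (x - 1)·exp(-x) and exp(-x) > 0 for every x, so f'(x) = 0 ⇔ x - 1 = 0.
  x - 1 = 0.
  ⇒ x = 1

f''(x) = (2 - x)*exp(-x)
Second-derivative test at each critical point:
  f''(1) = 0.3679 > 0 → local minimum

Critical points: x = 1 (local minimum)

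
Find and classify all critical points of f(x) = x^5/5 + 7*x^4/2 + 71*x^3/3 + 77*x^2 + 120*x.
f'(x) = x^4 + 14*x^3 + 71*x^2 + 154*x + 120

Solve f'(x) = 0:
  Factor: x^4 + 14*x^3 + 71*x^2 + 154*x + 120 = (x + 2)*(x + 3)*(x + 4)*(x + 5) = 0.
  ⇒ x = -5, -4, -3, -2

f''(x) = 4*x^3 + 42*x^2 + 142*x + 154
Second-derivative test at each critical point:
  f''(-5) = -6 < 0 → local maximum
  f''(-4) = 2 > 0 → local minimum
  f''(-3) = -2 < 0 → local maximum
  f''(-2) = 6 > 0 → local minimum

Critical points: x = -5 (local maximum); x = -4 (local minimum); x = -3 (local maximum); x = -2 (local minimum)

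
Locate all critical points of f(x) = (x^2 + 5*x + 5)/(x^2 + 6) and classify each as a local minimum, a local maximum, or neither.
f'(x) = (-5*x^2 + 2*x + 30)/(x^4 + 12*x^2 + 36)

Solve f'(x) = 0:
  f'(x) = -(5*x^2 - 2*x - 30)/(x^2 + 6)^2; the denominator is positive wherever f is defined, so f'(x) = 0 ⇔ -5*x^2 + 2*x + 30 = 0.
  5*x^2 - 2*x - 30 = 0 has no rational roots; quadratic formula: x = (2 ± √604)/10.
  ⇒ x = 1/5 - sqrt(151)/5 ≈ -2.2576, 1/5 + sqrt(151)/5 ≈ 2.6576

f''(x) = 2*(5*x^3 - 3*x^2 - 90*x + 6)/(x^6 + 18*x^4 + 108*x^2 + 216)
Second-derivative test at each critical point:
  f''(-2.2576) = 0.1996 > 0 → local minimum
  f''(2.6576) = -0.1440 < 0 → local maximum

Critical points: x = 1/5 - sqrt(151)/5 ≈ -2.2576 (local minimum); x = 1/5 + sqrt(151)/5 ≈ 2.6576 (local maximum)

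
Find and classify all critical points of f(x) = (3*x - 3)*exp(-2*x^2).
f'(x) = 3*(-4*x*(x - 1) + 1)*exp(-2*x^2)

Solve f'(x) = 0:
  f'(x) = (-12*x^2 + 12*x + 3)·exp(-2*x^2) and exp(-2*x^2) > 0 for every x, so f'(x) = 0 ⇔ -12*x^2 + 12*x + 3 = 0.
  Factor: -12*x^2 + 12*x + 3 = -3*(4*x^2 - 4*x - 1); 4*x^2 - 4*x - 1 = 0 has no rational roots; quadratic formula: x = (4 ± √32)/8.
  ⇒ x = 1/2 - sqrt(2)/2 ≈ -0.2071, 1/2 + sqrt(2)/2 ≈ 1.2071

f''(x) = 12*(4*x^2*(x - 1) - 3*x + 1)*exp(-2*x^2)
Second-derivative test at each critical point:
  f''(-0.2071) = 15.5754 > 0 → local minimum
  f''(1.2071) = -0.9206 < 0 → local maximum

Critical points: x = 1/2 - sqrt(2)/2 ≈ -0.2071 (local minimum); x = 1/2 + sqrt(2)/2 ≈ 1.2071 (local maximum)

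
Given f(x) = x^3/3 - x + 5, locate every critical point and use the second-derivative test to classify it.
f'(x) = x^2 - 1

Solve f'(x) = 0:
  Factor: x^2 - 1 = (x - 1)*(x + 1) = 0.
  ⇒ x = -1, 1

f''(x) = 2*x
Second-derivative test at each critical point:
  f''(-1) = -2 < 0 → local maximum
  f''(1) = 2 > 0 → local minimum

Critical points: x = -1 (local maximum); x = 1 (local minimum)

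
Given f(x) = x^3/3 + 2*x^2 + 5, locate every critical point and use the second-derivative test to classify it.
f'(x) = x*(x + 4)

Solve f'(x) = 0:
  Factor: x^2 + 4*x = x*(x + 4) = 0.
  ⇒ x = -4, 0

f''(x) = 2*x + 4
Second-derivative test at each critical point:
  f''(-4) = -4 < 0 → local maximum
  f''(0) = 4 > 0 → local minimum

Critical points: x = -4 (local maximum); x = 0 (local minimum)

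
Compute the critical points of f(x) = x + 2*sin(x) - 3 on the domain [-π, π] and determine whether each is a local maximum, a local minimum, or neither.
f'(x) = 2*cos(x) + 1

Solve f'(x) = 0 on [-π, π]:
  f'(x) = 0 ⇔ cos(x) = -1/2, i.e. x = ±arccos(-1/2) + 2nπ; keep the solutions lying in [-π, π].
  ⇒ x = -2*pi/3 ≈ -2.0944, 2*pi/3 ≈ 2.0944

f''(x) = -2*sin(x)
Second-derivative test at each critical point:
  f''(-2.0944) = 1.7321 > 0 → local minimum
  f''(2.0944) = -1.7321 < 0 → local maximum

Critical points: x = -2*pi/3 ≈ -2.0944 (local minimum); x = 2*pi/3 ≈ 2.0944 (local maximum)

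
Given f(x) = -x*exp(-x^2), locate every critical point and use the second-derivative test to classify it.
f'(x) = (2*x^2 - 1)*exp(-x^2)

Solve f'(x) = 0:
  f'(x) = (2*x^2 - 1)·exp(-x^2) and exp(-x^2) > 0 for every x, so f'(x) = 0 ⇔ 2*x^2 - 1 = 0.
  2*x^2 - 1 = 0 has no rational roots; quadratic formula: x = (0 ± √8)/4.
  ⇒ x = -sqrt(2)/2 ≈ -0.7071, sqrt(2)/2 ≈ 0.7071

f''(x) = (-4*x^3 + 6*x)*exp(-x^2)
Second-derivative test at each critical point:
  f''(-0.7071) = -1.7155 < 0 → local maximum
  f''(0.7071) = 1.7155 > 0 → local minimum

Critical points: x = -sqrt(2)/2 ≈ -0.7071 (local maximum); x = sqrt(2)/2 ≈ 0.7071 (local minimum)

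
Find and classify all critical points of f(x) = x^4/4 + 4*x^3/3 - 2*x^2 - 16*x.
f'(x) = x^3 + 4*x^2 - 4*x - 16

Solve f'(x) = 0:
  Factor: x^3 + 4*x^2 - 4*x - 16 = (x - 2)*(x + 2)*(x + 4) = 0.
  ⇒ x = -4, -2, 2

f''(x) = 3*x^2 + 8*x - 4
Second-derivative test at each critical point:
  f''(-4) = 12 > 0 → local minimum
  f''(-2) = -8 < 0 → local maximum
  f''(2) = 24 > 0 → local minimum

Critical points: x = -4 (local minimum); x = -2 (local maximum); x = 2 (local minimum)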